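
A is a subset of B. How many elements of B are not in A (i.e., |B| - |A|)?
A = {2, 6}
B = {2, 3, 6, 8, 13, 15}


Set A = {2, 6}, |A| = 2
Set B = {2, 3, 6, 8, 13, 15}, |B| = 6
Since A ⊆ B: B \ A = {3, 8, 13, 15}
|B| - |A| = 6 - 2 = 4

4


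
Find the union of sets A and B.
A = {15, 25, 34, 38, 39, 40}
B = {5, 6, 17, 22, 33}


Set A = {15, 25, 34, 38, 39, 40}
Set B = {5, 6, 17, 22, 33}
A ∪ B includes all elements in either set.
Elements from A: {15, 25, 34, 38, 39, 40}
Elements from B not already included: {5, 6, 17, 22, 33}
A ∪ B = {5, 6, 15, 17, 22, 25, 33, 34, 38, 39, 40}

{5, 6, 15, 17, 22, 25, 33, 34, 38, 39, 40}


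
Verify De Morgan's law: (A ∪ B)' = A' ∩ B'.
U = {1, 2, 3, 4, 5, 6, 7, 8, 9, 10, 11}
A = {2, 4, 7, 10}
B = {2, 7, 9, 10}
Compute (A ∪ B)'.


U = {1, 2, 3, 4, 5, 6, 7, 8, 9, 10, 11}
A = {2, 4, 7, 10}, B = {2, 7, 9, 10}
A ∪ B = {2, 4, 7, 9, 10}
(A ∪ B)' = U \ (A ∪ B) = {1, 3, 5, 6, 8, 11}
Verification via A' ∩ B': A' = {1, 3, 5, 6, 8, 9, 11}, B' = {1, 3, 4, 5, 6, 8, 11}
A' ∩ B' = {1, 3, 5, 6, 8, 11} ✓

{1, 3, 5, 6, 8, 11}


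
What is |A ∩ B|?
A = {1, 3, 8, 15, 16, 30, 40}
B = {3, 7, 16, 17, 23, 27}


Set A = {1, 3, 8, 15, 16, 30, 40}
Set B = {3, 7, 16, 17, 23, 27}
A ∩ B = {3, 16}
|A ∩ B| = 2

2


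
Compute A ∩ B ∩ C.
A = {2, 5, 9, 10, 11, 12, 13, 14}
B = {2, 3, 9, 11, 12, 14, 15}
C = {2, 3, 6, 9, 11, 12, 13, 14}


Set A = {2, 5, 9, 10, 11, 12, 13, 14}
Set B = {2, 3, 9, 11, 12, 14, 15}
Set C = {2, 3, 6, 9, 11, 12, 13, 14}
First, A ∩ B = {2, 9, 11, 12, 14}
Then, (A ∩ B) ∩ C = {2, 9, 11, 12, 14}

{2, 9, 11, 12, 14}


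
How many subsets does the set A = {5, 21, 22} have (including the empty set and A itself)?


Set A = {5, 21, 22}
|A| = 3
The power set P(A) contains all subsets of A.
|P(A)| = 2^|A| = 2^3 = 8

8


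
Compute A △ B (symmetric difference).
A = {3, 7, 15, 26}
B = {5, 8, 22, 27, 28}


Set A = {3, 7, 15, 26}
Set B = {5, 8, 22, 27, 28}
A △ B = (A \ B) ∪ (B \ A)
Elements in A but not B: {3, 7, 15, 26}
Elements in B but not A: {5, 8, 22, 27, 28}
A △ B = {3, 5, 7, 8, 15, 22, 26, 27, 28}

{3, 5, 7, 8, 15, 22, 26, 27, 28}


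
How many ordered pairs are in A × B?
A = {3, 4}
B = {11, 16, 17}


Set A = {3, 4} has 2 elements.
Set B = {11, 16, 17} has 3 elements.
|A × B| = |A| × |B| = 2 × 3 = 6

6


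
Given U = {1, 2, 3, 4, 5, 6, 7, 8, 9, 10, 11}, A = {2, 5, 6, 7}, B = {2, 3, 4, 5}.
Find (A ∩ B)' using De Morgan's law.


U = {1, 2, 3, 4, 5, 6, 7, 8, 9, 10, 11}
A = {2, 5, 6, 7}, B = {2, 3, 4, 5}
A ∩ B = {2, 5}
(A ∩ B)' = U \ (A ∩ B) = {1, 3, 4, 6, 7, 8, 9, 10, 11}
Verification via A' ∪ B': A' = {1, 3, 4, 8, 9, 10, 11}, B' = {1, 6, 7, 8, 9, 10, 11}
A' ∪ B' = {1, 3, 4, 6, 7, 8, 9, 10, 11} ✓

{1, 3, 4, 6, 7, 8, 9, 10, 11}


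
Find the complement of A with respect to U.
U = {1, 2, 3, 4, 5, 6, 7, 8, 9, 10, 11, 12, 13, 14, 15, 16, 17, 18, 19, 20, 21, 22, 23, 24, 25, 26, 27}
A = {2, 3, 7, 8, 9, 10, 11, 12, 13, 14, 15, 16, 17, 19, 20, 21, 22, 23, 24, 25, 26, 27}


Universal set U = {1, 2, 3, 4, 5, 6, 7, 8, 9, 10, 11, 12, 13, 14, 15, 16, 17, 18, 19, 20, 21, 22, 23, 24, 25, 26, 27}
Set A = {2, 3, 7, 8, 9, 10, 11, 12, 13, 14, 15, 16, 17, 19, 20, 21, 22, 23, 24, 25, 26, 27}
A' = U \ A = elements in U but not in A
Checking each element of U:
1 (not in A, include), 2 (in A, exclude), 3 (in A, exclude), 4 (not in A, include), 5 (not in A, include), 6 (not in A, include), 7 (in A, exclude), 8 (in A, exclude), 9 (in A, exclude), 10 (in A, exclude), 11 (in A, exclude), 12 (in A, exclude), 13 (in A, exclude), 14 (in A, exclude), 15 (in A, exclude), 16 (in A, exclude), 17 (in A, exclude), 18 (not in A, include), 19 (in A, exclude), 20 (in A, exclude), 21 (in A, exclude), 22 (in A, exclude), 23 (in A, exclude), 24 (in A, exclude), 25 (in A, exclude), 26 (in A, exclude), 27 (in A, exclude)
A' = {1, 4, 5, 6, 18}

{1, 4, 5, 6, 18}


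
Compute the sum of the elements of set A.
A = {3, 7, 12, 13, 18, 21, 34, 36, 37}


Set A = {3, 7, 12, 13, 18, 21, 34, 36, 37}
Sum = 3 + 7 + 12 + 13 + 18 + 21 + 34 + 36 + 37 = 181

181


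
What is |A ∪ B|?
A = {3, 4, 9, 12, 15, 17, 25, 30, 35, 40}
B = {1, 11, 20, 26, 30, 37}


Set A = {3, 4, 9, 12, 15, 17, 25, 30, 35, 40}, |A| = 10
Set B = {1, 11, 20, 26, 30, 37}, |B| = 6
A ∩ B = {30}, |A ∩ B| = 1
|A ∪ B| = |A| + |B| - |A ∩ B| = 10 + 6 - 1 = 15

15


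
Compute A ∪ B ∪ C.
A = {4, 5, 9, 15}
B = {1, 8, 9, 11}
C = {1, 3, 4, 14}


Set A = {4, 5, 9, 15}
Set B = {1, 8, 9, 11}
Set C = {1, 3, 4, 14}
First, A ∪ B = {1, 4, 5, 8, 9, 11, 15}
Then, (A ∪ B) ∪ C = {1, 3, 4, 5, 8, 9, 11, 14, 15}

{1, 3, 4, 5, 8, 9, 11, 14, 15}


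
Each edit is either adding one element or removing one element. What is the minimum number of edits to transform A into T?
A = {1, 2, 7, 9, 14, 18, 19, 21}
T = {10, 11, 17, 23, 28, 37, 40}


Set A = {1, 2, 7, 9, 14, 18, 19, 21}
Set T = {10, 11, 17, 23, 28, 37, 40}
Elements to remove from A (in A, not in T): {1, 2, 7, 9, 14, 18, 19, 21} → 8 removals
Elements to add to A (in T, not in A): {10, 11, 17, 23, 28, 37, 40} → 7 additions
Total edits = 8 + 7 = 15

15


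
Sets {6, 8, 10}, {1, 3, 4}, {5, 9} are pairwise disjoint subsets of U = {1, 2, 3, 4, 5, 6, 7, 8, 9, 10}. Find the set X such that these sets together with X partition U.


U = {1, 2, 3, 4, 5, 6, 7, 8, 9, 10}
Shown blocks: {6, 8, 10}, {1, 3, 4}, {5, 9}
A partition's blocks are pairwise disjoint and cover U, so the missing block = U \ (union of shown blocks).
Union of shown blocks: {1, 3, 4, 5, 6, 8, 9, 10}
Missing block = U \ (union) = {2, 7}

{2, 7}


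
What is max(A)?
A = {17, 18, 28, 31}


Set A = {17, 18, 28, 31}
Elements in ascending order: 17, 18, 28, 31
The largest element is 31.

31


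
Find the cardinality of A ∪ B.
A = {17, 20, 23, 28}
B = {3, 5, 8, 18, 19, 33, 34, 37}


Set A = {17, 20, 23, 28}, |A| = 4
Set B = {3, 5, 8, 18, 19, 33, 34, 37}, |B| = 8
A ∩ B = {}, |A ∩ B| = 0
|A ∪ B| = |A| + |B| - |A ∩ B| = 4 + 8 - 0 = 12

12


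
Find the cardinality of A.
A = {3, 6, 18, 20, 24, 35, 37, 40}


Set A = {3, 6, 18, 20, 24, 35, 37, 40}
Listing elements: 3, 6, 18, 20, 24, 35, 37, 40
Counting: 8 elements
|A| = 8

8


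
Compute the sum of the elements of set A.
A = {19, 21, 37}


Set A = {19, 21, 37}
Sum = 19 + 21 + 37 = 77

77


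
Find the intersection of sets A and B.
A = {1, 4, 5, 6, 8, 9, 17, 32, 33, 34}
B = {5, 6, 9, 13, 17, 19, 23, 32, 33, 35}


Set A = {1, 4, 5, 6, 8, 9, 17, 32, 33, 34}
Set B = {5, 6, 9, 13, 17, 19, 23, 32, 33, 35}
A ∩ B includes only elements in both sets.
Check each element of A against B:
1 ✗, 4 ✗, 5 ✓, 6 ✓, 8 ✗, 9 ✓, 17 ✓, 32 ✓, 33 ✓, 34 ✗
A ∩ B = {5, 6, 9, 17, 32, 33}

{5, 6, 9, 17, 32, 33}


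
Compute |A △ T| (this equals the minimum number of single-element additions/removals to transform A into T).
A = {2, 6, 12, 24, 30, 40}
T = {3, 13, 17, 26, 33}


Set A = {2, 6, 12, 24, 30, 40}
Set T = {3, 13, 17, 26, 33}
Elements to remove from A (in A, not in T): {2, 6, 12, 24, 30, 40} → 6 removals
Elements to add to A (in T, not in A): {3, 13, 17, 26, 33} → 5 additions
Total edits = 6 + 5 = 11

11


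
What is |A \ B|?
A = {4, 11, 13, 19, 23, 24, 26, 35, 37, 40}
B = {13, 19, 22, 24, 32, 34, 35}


Set A = {4, 11, 13, 19, 23, 24, 26, 35, 37, 40}
Set B = {13, 19, 22, 24, 32, 34, 35}
A \ B = {4, 11, 23, 26, 37, 40}
|A \ B| = 6

6


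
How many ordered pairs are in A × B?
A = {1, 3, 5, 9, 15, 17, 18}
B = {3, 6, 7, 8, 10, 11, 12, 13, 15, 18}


Set A = {1, 3, 5, 9, 15, 17, 18} has 7 elements.
Set B = {3, 6, 7, 8, 10, 11, 12, 13, 15, 18} has 10 elements.
|A × B| = |A| × |B| = 7 × 10 = 70

70


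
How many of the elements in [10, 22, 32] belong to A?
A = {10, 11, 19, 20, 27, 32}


Set A = {10, 11, 19, 20, 27, 32}
Candidates: [10, 22, 32]
Check each candidate:
10 ∈ A, 22 ∉ A, 32 ∈ A
Count of candidates in A: 2

2


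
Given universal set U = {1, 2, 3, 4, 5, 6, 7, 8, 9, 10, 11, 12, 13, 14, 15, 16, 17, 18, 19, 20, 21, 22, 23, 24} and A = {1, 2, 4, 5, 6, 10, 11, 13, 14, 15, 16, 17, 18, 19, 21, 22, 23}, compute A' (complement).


Universal set U = {1, 2, 3, 4, 5, 6, 7, 8, 9, 10, 11, 12, 13, 14, 15, 16, 17, 18, 19, 20, 21, 22, 23, 24}
Set A = {1, 2, 4, 5, 6, 10, 11, 13, 14, 15, 16, 17, 18, 19, 21, 22, 23}
A' = U \ A = elements in U but not in A
Checking each element of U:
1 (in A, exclude), 2 (in A, exclude), 3 (not in A, include), 4 (in A, exclude), 5 (in A, exclude), 6 (in A, exclude), 7 (not in A, include), 8 (not in A, include), 9 (not in A, include), 10 (in A, exclude), 11 (in A, exclude), 12 (not in A, include), 13 (in A, exclude), 14 (in A, exclude), 15 (in A, exclude), 16 (in A, exclude), 17 (in A, exclude), 18 (in A, exclude), 19 (in A, exclude), 20 (not in A, include), 21 (in A, exclude), 22 (in A, exclude), 23 (in A, exclude), 24 (not in A, include)
A' = {3, 7, 8, 9, 12, 20, 24}

{3, 7, 8, 9, 12, 20, 24}


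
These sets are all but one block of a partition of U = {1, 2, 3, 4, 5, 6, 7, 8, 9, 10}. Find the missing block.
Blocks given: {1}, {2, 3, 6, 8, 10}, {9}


U = {1, 2, 3, 4, 5, 6, 7, 8, 9, 10}
Shown blocks: {1}, {2, 3, 6, 8, 10}, {9}
A partition's blocks are pairwise disjoint and cover U, so the missing block = U \ (union of shown blocks).
Union of shown blocks: {1, 2, 3, 6, 8, 9, 10}
Missing block = U \ (union) = {4, 5, 7}

{4, 5, 7}


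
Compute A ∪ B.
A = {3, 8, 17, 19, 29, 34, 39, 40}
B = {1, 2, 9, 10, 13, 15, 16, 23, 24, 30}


Set A = {3, 8, 17, 19, 29, 34, 39, 40}
Set B = {1, 2, 9, 10, 13, 15, 16, 23, 24, 30}
A ∪ B includes all elements in either set.
Elements from A: {3, 8, 17, 19, 29, 34, 39, 40}
Elements from B not already included: {1, 2, 9, 10, 13, 15, 16, 23, 24, 30}
A ∪ B = {1, 2, 3, 8, 9, 10, 13, 15, 16, 17, 19, 23, 24, 29, 30, 34, 39, 40}

{1, 2, 3, 8, 9, 10, 13, 15, 16, 17, 19, 23, 24, 29, 30, 34, 39, 40}


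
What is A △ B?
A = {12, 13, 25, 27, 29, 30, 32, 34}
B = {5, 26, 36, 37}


Set A = {12, 13, 25, 27, 29, 30, 32, 34}
Set B = {5, 26, 36, 37}
A △ B = (A \ B) ∪ (B \ A)
Elements in A but not B: {12, 13, 25, 27, 29, 30, 32, 34}
Elements in B but not A: {5, 26, 36, 37}
A △ B = {5, 12, 13, 25, 26, 27, 29, 30, 32, 34, 36, 37}

{5, 12, 13, 25, 26, 27, 29, 30, 32, 34, 36, 37}


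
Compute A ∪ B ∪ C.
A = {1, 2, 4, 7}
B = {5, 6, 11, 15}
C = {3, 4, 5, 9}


Set A = {1, 2, 4, 7}
Set B = {5, 6, 11, 15}
Set C = {3, 4, 5, 9}
First, A ∪ B = {1, 2, 4, 5, 6, 7, 11, 15}
Then, (A ∪ B) ∪ C = {1, 2, 3, 4, 5, 6, 7, 9, 11, 15}

{1, 2, 3, 4, 5, 6, 7, 9, 11, 15}


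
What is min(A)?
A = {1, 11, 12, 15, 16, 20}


Set A = {1, 11, 12, 15, 16, 20}
Elements in ascending order: 1, 11, 12, 15, 16, 20
The smallest element is 1.

1


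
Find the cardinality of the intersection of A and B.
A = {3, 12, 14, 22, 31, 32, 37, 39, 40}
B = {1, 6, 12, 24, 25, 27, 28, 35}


Set A = {3, 12, 14, 22, 31, 32, 37, 39, 40}
Set B = {1, 6, 12, 24, 25, 27, 28, 35}
A ∩ B = {12}
|A ∩ B| = 1

1


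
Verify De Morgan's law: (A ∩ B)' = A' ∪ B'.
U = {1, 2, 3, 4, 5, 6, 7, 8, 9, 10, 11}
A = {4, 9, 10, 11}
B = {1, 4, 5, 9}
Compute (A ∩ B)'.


U = {1, 2, 3, 4, 5, 6, 7, 8, 9, 10, 11}
A = {4, 9, 10, 11}, B = {1, 4, 5, 9}
A ∩ B = {4, 9}
(A ∩ B)' = U \ (A ∩ B) = {1, 2, 3, 5, 6, 7, 8, 10, 11}
Verification via A' ∪ B': A' = {1, 2, 3, 5, 6, 7, 8}, B' = {2, 3, 6, 7, 8, 10, 11}
A' ∪ B' = {1, 2, 3, 5, 6, 7, 8, 10, 11} ✓

{1, 2, 3, 5, 6, 7, 8, 10, 11}


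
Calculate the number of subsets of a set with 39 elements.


The set has 39 elements.
The power set contains all possible subsets.
|P(A)| = 2^|A| = 2^39 = 549755813888

549755813888


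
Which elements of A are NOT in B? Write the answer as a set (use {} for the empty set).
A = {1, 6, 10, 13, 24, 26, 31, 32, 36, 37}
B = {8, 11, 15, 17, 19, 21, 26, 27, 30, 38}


Set A = {1, 6, 10, 13, 24, 26, 31, 32, 36, 37}
Set B = {8, 11, 15, 17, 19, 21, 26, 27, 30, 38}
Check each element of A against B:
1 ∉ B (include), 6 ∉ B (include), 10 ∉ B (include), 13 ∉ B (include), 24 ∉ B (include), 26 ∈ B, 31 ∉ B (include), 32 ∉ B (include), 36 ∉ B (include), 37 ∉ B (include)
Elements of A not in B: {1, 6, 10, 13, 24, 31, 32, 36, 37}

{1, 6, 10, 13, 24, 31, 32, 36, 37}


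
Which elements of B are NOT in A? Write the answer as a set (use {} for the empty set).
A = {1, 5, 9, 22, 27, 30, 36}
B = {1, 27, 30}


Set A = {1, 5, 9, 22, 27, 30, 36}
Set B = {1, 27, 30}
Check each element of B against A:
1 ∈ A, 27 ∈ A, 30 ∈ A
Elements of B not in A: {}

{}


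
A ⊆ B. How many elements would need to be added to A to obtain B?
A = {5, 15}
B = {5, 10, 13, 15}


Set A = {5, 15}, |A| = 2
Set B = {5, 10, 13, 15}, |B| = 4
Since A ⊆ B: B \ A = {10, 13}
|B| - |A| = 4 - 2 = 2

2


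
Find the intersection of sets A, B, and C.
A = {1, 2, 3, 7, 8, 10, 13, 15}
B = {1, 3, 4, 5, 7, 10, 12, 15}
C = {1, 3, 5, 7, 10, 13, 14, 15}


Set A = {1, 2, 3, 7, 8, 10, 13, 15}
Set B = {1, 3, 4, 5, 7, 10, 12, 15}
Set C = {1, 3, 5, 7, 10, 13, 14, 15}
First, A ∩ B = {1, 3, 7, 10, 15}
Then, (A ∩ B) ∩ C = {1, 3, 7, 10, 15}

{1, 3, 7, 10, 15}


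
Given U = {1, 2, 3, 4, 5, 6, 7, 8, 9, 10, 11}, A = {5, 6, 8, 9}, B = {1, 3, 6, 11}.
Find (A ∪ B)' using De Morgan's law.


U = {1, 2, 3, 4, 5, 6, 7, 8, 9, 10, 11}
A = {5, 6, 8, 9}, B = {1, 3, 6, 11}
A ∪ B = {1, 3, 5, 6, 8, 9, 11}
(A ∪ B)' = U \ (A ∪ B) = {2, 4, 7, 10}
Verification via A' ∩ B': A' = {1, 2, 3, 4, 7, 10, 11}, B' = {2, 4, 5, 7, 8, 9, 10}
A' ∩ B' = {2, 4, 7, 10} ✓

{2, 4, 7, 10}


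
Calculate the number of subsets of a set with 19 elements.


The set has 19 elements.
The power set contains all possible subsets.
|P(A)| = 2^|A| = 2^19 = 524288

524288


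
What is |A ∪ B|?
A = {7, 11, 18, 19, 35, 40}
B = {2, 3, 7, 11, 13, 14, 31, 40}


Set A = {7, 11, 18, 19, 35, 40}, |A| = 6
Set B = {2, 3, 7, 11, 13, 14, 31, 40}, |B| = 8
A ∩ B = {7, 11, 40}, |A ∩ B| = 3
|A ∪ B| = |A| + |B| - |A ∩ B| = 6 + 8 - 3 = 11

11


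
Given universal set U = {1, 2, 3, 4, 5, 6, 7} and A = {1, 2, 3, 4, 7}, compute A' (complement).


Universal set U = {1, 2, 3, 4, 5, 6, 7}
Set A = {1, 2, 3, 4, 7}
A' = U \ A = elements in U but not in A
Checking each element of U:
1 (in A, exclude), 2 (in A, exclude), 3 (in A, exclude), 4 (in A, exclude), 5 (not in A, include), 6 (not in A, include), 7 (in A, exclude)
A' = {5, 6}

{5, 6}


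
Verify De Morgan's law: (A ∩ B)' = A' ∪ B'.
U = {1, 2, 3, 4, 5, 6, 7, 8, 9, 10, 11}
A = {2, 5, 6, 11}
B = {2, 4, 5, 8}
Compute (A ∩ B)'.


U = {1, 2, 3, 4, 5, 6, 7, 8, 9, 10, 11}
A = {2, 5, 6, 11}, B = {2, 4, 5, 8}
A ∩ B = {2, 5}
(A ∩ B)' = U \ (A ∩ B) = {1, 3, 4, 6, 7, 8, 9, 10, 11}
Verification via A' ∪ B': A' = {1, 3, 4, 7, 8, 9, 10}, B' = {1, 3, 6, 7, 9, 10, 11}
A' ∪ B' = {1, 3, 4, 6, 7, 8, 9, 10, 11} ✓

{1, 3, 4, 6, 7, 8, 9, 10, 11}


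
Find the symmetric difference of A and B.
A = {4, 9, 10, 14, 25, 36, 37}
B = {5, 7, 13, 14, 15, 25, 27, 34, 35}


Set A = {4, 9, 10, 14, 25, 36, 37}
Set B = {5, 7, 13, 14, 15, 25, 27, 34, 35}
A △ B = (A \ B) ∪ (B \ A)
Elements in A but not B: {4, 9, 10, 36, 37}
Elements in B but not A: {5, 7, 13, 15, 27, 34, 35}
A △ B = {4, 5, 7, 9, 10, 13, 15, 27, 34, 35, 36, 37}

{4, 5, 7, 9, 10, 13, 15, 27, 34, 35, 36, 37}


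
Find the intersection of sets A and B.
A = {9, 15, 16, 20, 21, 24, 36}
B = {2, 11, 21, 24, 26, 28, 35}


Set A = {9, 15, 16, 20, 21, 24, 36}
Set B = {2, 11, 21, 24, 26, 28, 35}
A ∩ B includes only elements in both sets.
Check each element of A against B:
9 ✗, 15 ✗, 16 ✗, 20 ✗, 21 ✓, 24 ✓, 36 ✗
A ∩ B = {21, 24}

{21, 24}


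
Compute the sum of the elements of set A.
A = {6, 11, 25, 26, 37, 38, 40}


Set A = {6, 11, 25, 26, 37, 38, 40}
Sum = 6 + 11 + 25 + 26 + 37 + 38 + 40 = 183

183


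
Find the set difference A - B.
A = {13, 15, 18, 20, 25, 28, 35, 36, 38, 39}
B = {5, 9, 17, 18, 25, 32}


Set A = {13, 15, 18, 20, 25, 28, 35, 36, 38, 39}
Set B = {5, 9, 17, 18, 25, 32}
A \ B includes elements in A that are not in B.
Check each element of A:
13 (not in B, keep), 15 (not in B, keep), 18 (in B, remove), 20 (not in B, keep), 25 (in B, remove), 28 (not in B, keep), 35 (not in B, keep), 36 (not in B, keep), 38 (not in B, keep), 39 (not in B, keep)
A \ B = {13, 15, 20, 28, 35, 36, 38, 39}

{13, 15, 20, 28, 35, 36, 38, 39}


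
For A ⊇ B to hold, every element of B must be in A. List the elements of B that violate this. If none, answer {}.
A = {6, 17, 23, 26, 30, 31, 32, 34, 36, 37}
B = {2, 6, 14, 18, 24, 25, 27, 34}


Set A = {6, 17, 23, 26, 30, 31, 32, 34, 36, 37}
Set B = {2, 6, 14, 18, 24, 25, 27, 34}
Check each element of B against A:
2 ∉ A (include), 6 ∈ A, 14 ∉ A (include), 18 ∉ A (include), 24 ∉ A (include), 25 ∉ A (include), 27 ∉ A (include), 34 ∈ A
Elements of B not in A: {2, 14, 18, 24, 25, 27}

{2, 14, 18, 24, 25, 27}


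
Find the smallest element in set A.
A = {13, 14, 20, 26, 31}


Set A = {13, 14, 20, 26, 31}
Elements in ascending order: 13, 14, 20, 26, 31
The smallest element is 13.

13


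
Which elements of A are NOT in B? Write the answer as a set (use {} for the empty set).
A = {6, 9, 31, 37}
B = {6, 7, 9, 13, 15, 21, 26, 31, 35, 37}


Set A = {6, 9, 31, 37}
Set B = {6, 7, 9, 13, 15, 21, 26, 31, 35, 37}
Check each element of A against B:
6 ∈ B, 9 ∈ B, 31 ∈ B, 37 ∈ B
Elements of A not in B: {}

{}


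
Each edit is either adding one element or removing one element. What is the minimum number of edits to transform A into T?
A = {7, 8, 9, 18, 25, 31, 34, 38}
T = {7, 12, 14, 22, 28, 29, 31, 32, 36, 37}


Set A = {7, 8, 9, 18, 25, 31, 34, 38}
Set T = {7, 12, 14, 22, 28, 29, 31, 32, 36, 37}
Elements to remove from A (in A, not in T): {8, 9, 18, 25, 34, 38} → 6 removals
Elements to add to A (in T, not in A): {12, 14, 22, 28, 29, 32, 36, 37} → 8 additions
Total edits = 6 + 8 = 14

14


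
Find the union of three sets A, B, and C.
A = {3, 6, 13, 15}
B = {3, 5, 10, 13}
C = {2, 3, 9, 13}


Set A = {3, 6, 13, 15}
Set B = {3, 5, 10, 13}
Set C = {2, 3, 9, 13}
First, A ∪ B = {3, 5, 6, 10, 13, 15}
Then, (A ∪ B) ∪ C = {2, 3, 5, 6, 9, 10, 13, 15}

{2, 3, 5, 6, 9, 10, 13, 15}


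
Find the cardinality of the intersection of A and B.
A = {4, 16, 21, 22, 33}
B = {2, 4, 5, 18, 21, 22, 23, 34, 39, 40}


Set A = {4, 16, 21, 22, 33}
Set B = {2, 4, 5, 18, 21, 22, 23, 34, 39, 40}
A ∩ B = {4, 21, 22}
|A ∩ B| = 3

3


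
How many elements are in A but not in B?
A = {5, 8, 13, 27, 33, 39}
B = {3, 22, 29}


Set A = {5, 8, 13, 27, 33, 39}
Set B = {3, 22, 29}
A \ B = {5, 8, 13, 27, 33, 39}
|A \ B| = 6

6


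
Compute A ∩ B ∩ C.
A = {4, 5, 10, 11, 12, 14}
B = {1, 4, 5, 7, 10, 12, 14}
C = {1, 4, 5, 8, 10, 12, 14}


Set A = {4, 5, 10, 11, 12, 14}
Set B = {1, 4, 5, 7, 10, 12, 14}
Set C = {1, 4, 5, 8, 10, 12, 14}
First, A ∩ B = {4, 5, 10, 12, 14}
Then, (A ∩ B) ∩ C = {4, 5, 10, 12, 14}

{4, 5, 10, 12, 14}


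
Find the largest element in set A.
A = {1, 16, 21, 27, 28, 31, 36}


Set A = {1, 16, 21, 27, 28, 31, 36}
Elements in ascending order: 1, 16, 21, 27, 28, 31, 36
The largest element is 36.

36


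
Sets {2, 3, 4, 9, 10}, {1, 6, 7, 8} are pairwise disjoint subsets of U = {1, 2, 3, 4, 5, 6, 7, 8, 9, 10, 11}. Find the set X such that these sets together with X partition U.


U = {1, 2, 3, 4, 5, 6, 7, 8, 9, 10, 11}
Shown blocks: {2, 3, 4, 9, 10}, {1, 6, 7, 8}
A partition's blocks are pairwise disjoint and cover U, so the missing block = U \ (union of shown blocks).
Union of shown blocks: {1, 2, 3, 4, 6, 7, 8, 9, 10}
Missing block = U \ (union) = {5, 11}

{5, 11}


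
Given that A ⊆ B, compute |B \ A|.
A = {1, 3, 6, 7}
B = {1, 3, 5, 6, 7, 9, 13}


Set A = {1, 3, 6, 7}, |A| = 4
Set B = {1, 3, 5, 6, 7, 9, 13}, |B| = 7
Since A ⊆ B: B \ A = {5, 9, 13}
|B| - |A| = 7 - 4 = 3

3


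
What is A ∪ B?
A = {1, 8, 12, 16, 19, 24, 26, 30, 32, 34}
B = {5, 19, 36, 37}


Set A = {1, 8, 12, 16, 19, 24, 26, 30, 32, 34}
Set B = {5, 19, 36, 37}
A ∪ B includes all elements in either set.
Elements from A: {1, 8, 12, 16, 19, 24, 26, 30, 32, 34}
Elements from B not already included: {5, 36, 37}
A ∪ B = {1, 5, 8, 12, 16, 19, 24, 26, 30, 32, 34, 36, 37}

{1, 5, 8, 12, 16, 19, 24, 26, 30, 32, 34, 36, 37}


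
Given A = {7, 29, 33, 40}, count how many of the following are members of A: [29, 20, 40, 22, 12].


Set A = {7, 29, 33, 40}
Candidates: [29, 20, 40, 22, 12]
Check each candidate:
29 ∈ A, 20 ∉ A, 40 ∈ A, 22 ∉ A, 12 ∉ A
Count of candidates in A: 2

2


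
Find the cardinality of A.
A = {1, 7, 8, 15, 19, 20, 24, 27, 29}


Set A = {1, 7, 8, 15, 19, 20, 24, 27, 29}
Listing elements: 1, 7, 8, 15, 19, 20, 24, 27, 29
Counting: 9 elements
|A| = 9

9


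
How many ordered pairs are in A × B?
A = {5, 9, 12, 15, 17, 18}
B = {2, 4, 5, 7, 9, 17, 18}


Set A = {5, 9, 12, 15, 17, 18} has 6 elements.
Set B = {2, 4, 5, 7, 9, 17, 18} has 7 elements.
|A × B| = |A| × |B| = 6 × 7 = 42

42


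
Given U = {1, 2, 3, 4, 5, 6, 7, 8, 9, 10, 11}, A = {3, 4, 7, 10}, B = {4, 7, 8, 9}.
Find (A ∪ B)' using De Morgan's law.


U = {1, 2, 3, 4, 5, 6, 7, 8, 9, 10, 11}
A = {3, 4, 7, 10}, B = {4, 7, 8, 9}
A ∪ B = {3, 4, 7, 8, 9, 10}
(A ∪ B)' = U \ (A ∪ B) = {1, 2, 5, 6, 11}
Verification via A' ∩ B': A' = {1, 2, 5, 6, 8, 9, 11}, B' = {1, 2, 3, 5, 6, 10, 11}
A' ∩ B' = {1, 2, 5, 6, 11} ✓

{1, 2, 5, 6, 11}


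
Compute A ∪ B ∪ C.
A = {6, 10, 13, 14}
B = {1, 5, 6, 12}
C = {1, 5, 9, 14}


Set A = {6, 10, 13, 14}
Set B = {1, 5, 6, 12}
Set C = {1, 5, 9, 14}
First, A ∪ B = {1, 5, 6, 10, 12, 13, 14}
Then, (A ∪ B) ∪ C = {1, 5, 6, 9, 10, 12, 13, 14}

{1, 5, 6, 9, 10, 12, 13, 14}


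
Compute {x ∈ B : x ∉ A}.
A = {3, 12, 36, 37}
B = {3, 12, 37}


Set A = {3, 12, 36, 37}
Set B = {3, 12, 37}
Check each element of B against A:
3 ∈ A, 12 ∈ A, 37 ∈ A
Elements of B not in A: {}

{}


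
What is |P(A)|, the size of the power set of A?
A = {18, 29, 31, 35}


Set A = {18, 29, 31, 35}
|A| = 4
The power set P(A) contains all subsets of A.
|P(A)| = 2^|A| = 2^4 = 16

16


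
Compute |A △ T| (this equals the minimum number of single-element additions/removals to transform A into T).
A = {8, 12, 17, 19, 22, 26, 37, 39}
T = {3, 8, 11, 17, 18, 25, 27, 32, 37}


Set A = {8, 12, 17, 19, 22, 26, 37, 39}
Set T = {3, 8, 11, 17, 18, 25, 27, 32, 37}
Elements to remove from A (in A, not in T): {12, 19, 22, 26, 39} → 5 removals
Elements to add to A (in T, not in A): {3, 11, 18, 25, 27, 32} → 6 additions
Total edits = 5 + 6 = 11

11


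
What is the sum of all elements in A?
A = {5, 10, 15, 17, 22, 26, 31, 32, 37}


Set A = {5, 10, 15, 17, 22, 26, 31, 32, 37}
Sum = 5 + 10 + 15 + 17 + 22 + 26 + 31 + 32 + 37 = 195

195


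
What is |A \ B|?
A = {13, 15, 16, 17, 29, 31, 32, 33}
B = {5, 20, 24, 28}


Set A = {13, 15, 16, 17, 29, 31, 32, 33}
Set B = {5, 20, 24, 28}
A \ B = {13, 15, 16, 17, 29, 31, 32, 33}
|A \ B| = 8

8


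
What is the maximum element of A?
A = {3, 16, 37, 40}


Set A = {3, 16, 37, 40}
Elements in ascending order: 3, 16, 37, 40
The largest element is 40.

40


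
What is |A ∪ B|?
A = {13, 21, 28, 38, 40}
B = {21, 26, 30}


Set A = {13, 21, 28, 38, 40}, |A| = 5
Set B = {21, 26, 30}, |B| = 3
A ∩ B = {21}, |A ∩ B| = 1
|A ∪ B| = |A| + |B| - |A ∩ B| = 5 + 3 - 1 = 7

7


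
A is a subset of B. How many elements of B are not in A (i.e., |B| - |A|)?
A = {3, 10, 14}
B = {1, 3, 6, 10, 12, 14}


Set A = {3, 10, 14}, |A| = 3
Set B = {1, 3, 6, 10, 12, 14}, |B| = 6
Since A ⊆ B: B \ A = {1, 6, 12}
|B| - |A| = 6 - 3 = 3

3


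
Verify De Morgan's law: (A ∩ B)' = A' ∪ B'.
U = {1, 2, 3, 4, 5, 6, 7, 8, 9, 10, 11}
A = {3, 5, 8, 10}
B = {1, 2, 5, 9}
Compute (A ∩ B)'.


U = {1, 2, 3, 4, 5, 6, 7, 8, 9, 10, 11}
A = {3, 5, 8, 10}, B = {1, 2, 5, 9}
A ∩ B = {5}
(A ∩ B)' = U \ (A ∩ B) = {1, 2, 3, 4, 6, 7, 8, 9, 10, 11}
Verification via A' ∪ B': A' = {1, 2, 4, 6, 7, 9, 11}, B' = {3, 4, 6, 7, 8, 10, 11}
A' ∪ B' = {1, 2, 3, 4, 6, 7, 8, 9, 10, 11} ✓

{1, 2, 3, 4, 6, 7, 8, 9, 10, 11}


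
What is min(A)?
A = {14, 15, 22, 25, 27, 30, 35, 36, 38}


Set A = {14, 15, 22, 25, 27, 30, 35, 36, 38}
Elements in ascending order: 14, 15, 22, 25, 27, 30, 35, 36, 38
The smallest element is 14.

14


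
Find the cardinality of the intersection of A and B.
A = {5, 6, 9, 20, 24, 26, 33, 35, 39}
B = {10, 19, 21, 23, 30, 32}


Set A = {5, 6, 9, 20, 24, 26, 33, 35, 39}
Set B = {10, 19, 21, 23, 30, 32}
A ∩ B = {}
|A ∩ B| = 0

0


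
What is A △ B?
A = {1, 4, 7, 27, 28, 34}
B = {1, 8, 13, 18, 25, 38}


Set A = {1, 4, 7, 27, 28, 34}
Set B = {1, 8, 13, 18, 25, 38}
A △ B = (A \ B) ∪ (B \ A)
Elements in A but not B: {4, 7, 27, 28, 34}
Elements in B but not A: {8, 13, 18, 25, 38}
A △ B = {4, 7, 8, 13, 18, 25, 27, 28, 34, 38}

{4, 7, 8, 13, 18, 25, 27, 28, 34, 38}


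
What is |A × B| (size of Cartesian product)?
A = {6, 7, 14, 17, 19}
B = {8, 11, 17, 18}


Set A = {6, 7, 14, 17, 19} has 5 elements.
Set B = {8, 11, 17, 18} has 4 elements.
|A × B| = |A| × |B| = 5 × 4 = 20

20


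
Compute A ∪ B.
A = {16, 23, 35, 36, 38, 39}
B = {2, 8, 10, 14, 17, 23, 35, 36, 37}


Set A = {16, 23, 35, 36, 38, 39}
Set B = {2, 8, 10, 14, 17, 23, 35, 36, 37}
A ∪ B includes all elements in either set.
Elements from A: {16, 23, 35, 36, 38, 39}
Elements from B not already included: {2, 8, 10, 14, 17, 37}
A ∪ B = {2, 8, 10, 14, 16, 17, 23, 35, 36, 37, 38, 39}

{2, 8, 10, 14, 16, 17, 23, 35, 36, 37, 38, 39}


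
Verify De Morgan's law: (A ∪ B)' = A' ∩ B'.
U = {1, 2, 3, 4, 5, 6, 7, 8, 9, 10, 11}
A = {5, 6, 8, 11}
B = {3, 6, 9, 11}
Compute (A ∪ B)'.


U = {1, 2, 3, 4, 5, 6, 7, 8, 9, 10, 11}
A = {5, 6, 8, 11}, B = {3, 6, 9, 11}
A ∪ B = {3, 5, 6, 8, 9, 11}
(A ∪ B)' = U \ (A ∪ B) = {1, 2, 4, 7, 10}
Verification via A' ∩ B': A' = {1, 2, 3, 4, 7, 9, 10}, B' = {1, 2, 4, 5, 7, 8, 10}
A' ∩ B' = {1, 2, 4, 7, 10} ✓

{1, 2, 4, 7, 10}


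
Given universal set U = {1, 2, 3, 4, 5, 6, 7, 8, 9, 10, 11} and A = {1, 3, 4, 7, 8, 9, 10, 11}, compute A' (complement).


Universal set U = {1, 2, 3, 4, 5, 6, 7, 8, 9, 10, 11}
Set A = {1, 3, 4, 7, 8, 9, 10, 11}
A' = U \ A = elements in U but not in A
Checking each element of U:
1 (in A, exclude), 2 (not in A, include), 3 (in A, exclude), 4 (in A, exclude), 5 (not in A, include), 6 (not in A, include), 7 (in A, exclude), 8 (in A, exclude), 9 (in A, exclude), 10 (in A, exclude), 11 (in A, exclude)
A' = {2, 5, 6}

{2, 5, 6}


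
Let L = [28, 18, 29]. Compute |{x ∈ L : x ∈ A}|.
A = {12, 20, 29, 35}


Set A = {12, 20, 29, 35}
Candidates: [28, 18, 29]
Check each candidate:
28 ∉ A, 18 ∉ A, 29 ∈ A
Count of candidates in A: 1

1


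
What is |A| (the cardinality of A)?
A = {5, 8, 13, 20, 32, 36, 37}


Set A = {5, 8, 13, 20, 32, 36, 37}
Listing elements: 5, 8, 13, 20, 32, 36, 37
Counting: 7 elements
|A| = 7

7


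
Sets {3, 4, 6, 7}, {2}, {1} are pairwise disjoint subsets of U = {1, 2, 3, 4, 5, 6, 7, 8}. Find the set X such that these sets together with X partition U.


U = {1, 2, 3, 4, 5, 6, 7, 8}
Shown blocks: {3, 4, 6, 7}, {2}, {1}
A partition's blocks are pairwise disjoint and cover U, so the missing block = U \ (union of shown blocks).
Union of shown blocks: {1, 2, 3, 4, 6, 7}
Missing block = U \ (union) = {5, 8}

{5, 8}


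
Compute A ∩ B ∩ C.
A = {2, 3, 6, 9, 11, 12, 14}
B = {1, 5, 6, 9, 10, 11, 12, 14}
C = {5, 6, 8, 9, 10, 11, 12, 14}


Set A = {2, 3, 6, 9, 11, 12, 14}
Set B = {1, 5, 6, 9, 10, 11, 12, 14}
Set C = {5, 6, 8, 9, 10, 11, 12, 14}
First, A ∩ B = {6, 9, 11, 12, 14}
Then, (A ∩ B) ∩ C = {6, 9, 11, 12, 14}

{6, 9, 11, 12, 14}


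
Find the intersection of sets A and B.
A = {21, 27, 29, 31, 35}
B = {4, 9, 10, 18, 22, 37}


Set A = {21, 27, 29, 31, 35}
Set B = {4, 9, 10, 18, 22, 37}
A ∩ B includes only elements in both sets.
Check each element of A against B:
21 ✗, 27 ✗, 29 ✗, 31 ✗, 35 ✗
A ∩ B = {}

{}


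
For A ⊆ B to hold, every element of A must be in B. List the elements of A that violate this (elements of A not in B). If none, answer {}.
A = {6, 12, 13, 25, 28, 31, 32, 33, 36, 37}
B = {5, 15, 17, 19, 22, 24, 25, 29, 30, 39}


Set A = {6, 12, 13, 25, 28, 31, 32, 33, 36, 37}
Set B = {5, 15, 17, 19, 22, 24, 25, 29, 30, 39}
Check each element of A against B:
6 ∉ B (include), 12 ∉ B (include), 13 ∉ B (include), 25 ∈ B, 28 ∉ B (include), 31 ∉ B (include), 32 ∉ B (include), 33 ∉ B (include), 36 ∉ B (include), 37 ∉ B (include)
Elements of A not in B: {6, 12, 13, 28, 31, 32, 33, 36, 37}

{6, 12, 13, 28, 31, 32, 33, 36, 37}


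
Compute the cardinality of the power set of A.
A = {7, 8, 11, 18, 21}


Set A = {7, 8, 11, 18, 21}
|A| = 5
The power set P(A) contains all subsets of A.
|P(A)| = 2^|A| = 2^5 = 32

32


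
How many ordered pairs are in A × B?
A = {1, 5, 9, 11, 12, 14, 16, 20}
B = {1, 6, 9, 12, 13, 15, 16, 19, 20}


Set A = {1, 5, 9, 11, 12, 14, 16, 20} has 8 elements.
Set B = {1, 6, 9, 12, 13, 15, 16, 19, 20} has 9 elements.
|A × B| = |A| × |B| = 8 × 9 = 72

72


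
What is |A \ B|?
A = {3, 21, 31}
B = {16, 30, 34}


Set A = {3, 21, 31}
Set B = {16, 30, 34}
A \ B = {3, 21, 31}
|A \ B| = 3

3


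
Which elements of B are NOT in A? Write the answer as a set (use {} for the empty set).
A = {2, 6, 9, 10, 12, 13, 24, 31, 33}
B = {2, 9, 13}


Set A = {2, 6, 9, 10, 12, 13, 24, 31, 33}
Set B = {2, 9, 13}
Check each element of B against A:
2 ∈ A, 9 ∈ A, 13 ∈ A
Elements of B not in A: {}

{}


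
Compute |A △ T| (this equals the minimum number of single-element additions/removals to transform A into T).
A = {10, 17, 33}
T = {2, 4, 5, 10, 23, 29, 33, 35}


Set A = {10, 17, 33}
Set T = {2, 4, 5, 10, 23, 29, 33, 35}
Elements to remove from A (in A, not in T): {17} → 1 removals
Elements to add to A (in T, not in A): {2, 4, 5, 23, 29, 35} → 6 additions
Total edits = 1 + 6 = 7

7


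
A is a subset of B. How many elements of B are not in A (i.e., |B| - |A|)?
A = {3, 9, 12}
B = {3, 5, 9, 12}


Set A = {3, 9, 12}, |A| = 3
Set B = {3, 5, 9, 12}, |B| = 4
Since A ⊆ B: B \ A = {5}
|B| - |A| = 4 - 3 = 1

1


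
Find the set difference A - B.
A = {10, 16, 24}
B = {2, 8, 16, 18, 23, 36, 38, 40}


Set A = {10, 16, 24}
Set B = {2, 8, 16, 18, 23, 36, 38, 40}
A \ B includes elements in A that are not in B.
Check each element of A:
10 (not in B, keep), 16 (in B, remove), 24 (not in B, keep)
A \ B = {10, 24}

{10, 24}


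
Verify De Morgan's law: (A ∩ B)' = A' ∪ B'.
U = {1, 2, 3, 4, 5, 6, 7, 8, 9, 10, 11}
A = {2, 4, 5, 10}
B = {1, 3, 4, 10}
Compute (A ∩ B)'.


U = {1, 2, 3, 4, 5, 6, 7, 8, 9, 10, 11}
A = {2, 4, 5, 10}, B = {1, 3, 4, 10}
A ∩ B = {4, 10}
(A ∩ B)' = U \ (A ∩ B) = {1, 2, 3, 5, 6, 7, 8, 9, 11}
Verification via A' ∪ B': A' = {1, 3, 6, 7, 8, 9, 11}, B' = {2, 5, 6, 7, 8, 9, 11}
A' ∪ B' = {1, 2, 3, 5, 6, 7, 8, 9, 11} ✓

{1, 2, 3, 5, 6, 7, 8, 9, 11}


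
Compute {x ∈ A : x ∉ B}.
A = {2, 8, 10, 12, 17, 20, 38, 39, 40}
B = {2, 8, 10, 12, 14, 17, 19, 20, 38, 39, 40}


Set A = {2, 8, 10, 12, 17, 20, 38, 39, 40}
Set B = {2, 8, 10, 12, 14, 17, 19, 20, 38, 39, 40}
Check each element of A against B:
2 ∈ B, 8 ∈ B, 10 ∈ B, 12 ∈ B, 17 ∈ B, 20 ∈ B, 38 ∈ B, 39 ∈ B, 40 ∈ B
Elements of A not in B: {}

{}


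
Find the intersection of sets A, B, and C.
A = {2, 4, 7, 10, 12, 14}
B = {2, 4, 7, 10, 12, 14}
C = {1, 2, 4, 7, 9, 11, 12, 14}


Set A = {2, 4, 7, 10, 12, 14}
Set B = {2, 4, 7, 10, 12, 14}
Set C = {1, 2, 4, 7, 9, 11, 12, 14}
First, A ∩ B = {2, 4, 7, 10, 12, 14}
Then, (A ∩ B) ∩ C = {2, 4, 7, 12, 14}

{2, 4, 7, 12, 14}


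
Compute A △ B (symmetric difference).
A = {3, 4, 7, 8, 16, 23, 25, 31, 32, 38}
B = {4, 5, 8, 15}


Set A = {3, 4, 7, 8, 16, 23, 25, 31, 32, 38}
Set B = {4, 5, 8, 15}
A △ B = (A \ B) ∪ (B \ A)
Elements in A but not B: {3, 7, 16, 23, 25, 31, 32, 38}
Elements in B but not A: {5, 15}
A △ B = {3, 5, 7, 15, 16, 23, 25, 31, 32, 38}

{3, 5, 7, 15, 16, 23, 25, 31, 32, 38}


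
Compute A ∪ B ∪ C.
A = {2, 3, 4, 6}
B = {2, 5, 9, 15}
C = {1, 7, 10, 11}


Set A = {2, 3, 4, 6}
Set B = {2, 5, 9, 15}
Set C = {1, 7, 10, 11}
First, A ∪ B = {2, 3, 4, 5, 6, 9, 15}
Then, (A ∪ B) ∪ C = {1, 2, 3, 4, 5, 6, 7, 9, 10, 11, 15}

{1, 2, 3, 4, 5, 6, 7, 9, 10, 11, 15}


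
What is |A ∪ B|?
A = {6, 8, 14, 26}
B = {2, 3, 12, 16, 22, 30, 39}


Set A = {6, 8, 14, 26}, |A| = 4
Set B = {2, 3, 12, 16, 22, 30, 39}, |B| = 7
A ∩ B = {}, |A ∩ B| = 0
|A ∪ B| = |A| + |B| - |A ∩ B| = 4 + 7 - 0 = 11

11


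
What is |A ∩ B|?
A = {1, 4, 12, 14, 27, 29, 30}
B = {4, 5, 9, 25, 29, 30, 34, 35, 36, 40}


Set A = {1, 4, 12, 14, 27, 29, 30}
Set B = {4, 5, 9, 25, 29, 30, 34, 35, 36, 40}
A ∩ B = {4, 29, 30}
|A ∩ B| = 3

3


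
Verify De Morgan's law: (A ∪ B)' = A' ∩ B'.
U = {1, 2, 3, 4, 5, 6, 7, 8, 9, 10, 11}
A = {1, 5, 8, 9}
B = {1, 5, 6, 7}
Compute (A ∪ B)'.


U = {1, 2, 3, 4, 5, 6, 7, 8, 9, 10, 11}
A = {1, 5, 8, 9}, B = {1, 5, 6, 7}
A ∪ B = {1, 5, 6, 7, 8, 9}
(A ∪ B)' = U \ (A ∪ B) = {2, 3, 4, 10, 11}
Verification via A' ∩ B': A' = {2, 3, 4, 6, 7, 10, 11}, B' = {2, 3, 4, 8, 9, 10, 11}
A' ∩ B' = {2, 3, 4, 10, 11} ✓

{2, 3, 4, 10, 11}


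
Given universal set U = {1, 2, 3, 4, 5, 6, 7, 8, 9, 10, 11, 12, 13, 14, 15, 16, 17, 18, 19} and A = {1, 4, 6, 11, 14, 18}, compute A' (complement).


Universal set U = {1, 2, 3, 4, 5, 6, 7, 8, 9, 10, 11, 12, 13, 14, 15, 16, 17, 18, 19}
Set A = {1, 4, 6, 11, 14, 18}
A' = U \ A = elements in U but not in A
Checking each element of U:
1 (in A, exclude), 2 (not in A, include), 3 (not in A, include), 4 (in A, exclude), 5 (not in A, include), 6 (in A, exclude), 7 (not in A, include), 8 (not in A, include), 9 (not in A, include), 10 (not in A, include), 11 (in A, exclude), 12 (not in A, include), 13 (not in A, include), 14 (in A, exclude), 15 (not in A, include), 16 (not in A, include), 17 (not in A, include), 18 (in A, exclude), 19 (not in A, include)
A' = {2, 3, 5, 7, 8, 9, 10, 12, 13, 15, 16, 17, 19}

{2, 3, 5, 7, 8, 9, 10, 12, 13, 15, 16, 17, 19}


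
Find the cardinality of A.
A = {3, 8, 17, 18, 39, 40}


Set A = {3, 8, 17, 18, 39, 40}
Listing elements: 3, 8, 17, 18, 39, 40
Counting: 6 elements
|A| = 6

6


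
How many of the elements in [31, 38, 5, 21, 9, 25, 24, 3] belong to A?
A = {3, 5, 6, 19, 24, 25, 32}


Set A = {3, 5, 6, 19, 24, 25, 32}
Candidates: [31, 38, 5, 21, 9, 25, 24, 3]
Check each candidate:
31 ∉ A, 38 ∉ A, 5 ∈ A, 21 ∉ A, 9 ∉ A, 25 ∈ A, 24 ∈ A, 3 ∈ A
Count of candidates in A: 4

4


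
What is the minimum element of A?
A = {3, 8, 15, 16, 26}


Set A = {3, 8, 15, 16, 26}
Elements in ascending order: 3, 8, 15, 16, 26
The smallest element is 3.

3


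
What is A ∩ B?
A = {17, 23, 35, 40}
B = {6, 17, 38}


Set A = {17, 23, 35, 40}
Set B = {6, 17, 38}
A ∩ B includes only elements in both sets.
Check each element of A against B:
17 ✓, 23 ✗, 35 ✗, 40 ✗
A ∩ B = {17}

{17}


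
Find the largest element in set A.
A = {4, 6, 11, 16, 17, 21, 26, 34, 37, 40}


Set A = {4, 6, 11, 16, 17, 21, 26, 34, 37, 40}
Elements in ascending order: 4, 6, 11, 16, 17, 21, 26, 34, 37, 40
The largest element is 40.

40


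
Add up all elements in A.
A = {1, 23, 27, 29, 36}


Set A = {1, 23, 27, 29, 36}
Sum = 1 + 23 + 27 + 29 + 36 = 116

116


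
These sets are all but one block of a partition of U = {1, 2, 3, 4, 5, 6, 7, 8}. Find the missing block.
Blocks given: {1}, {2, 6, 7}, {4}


U = {1, 2, 3, 4, 5, 6, 7, 8}
Shown blocks: {1}, {2, 6, 7}, {4}
A partition's blocks are pairwise disjoint and cover U, so the missing block = U \ (union of shown blocks).
Union of shown blocks: {1, 2, 4, 6, 7}
Missing block = U \ (union) = {3, 5, 8}

{3, 5, 8}


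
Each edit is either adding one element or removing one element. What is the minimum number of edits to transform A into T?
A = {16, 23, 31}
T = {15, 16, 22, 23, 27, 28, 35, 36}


Set A = {16, 23, 31}
Set T = {15, 16, 22, 23, 27, 28, 35, 36}
Elements to remove from A (in A, not in T): {31} → 1 removals
Elements to add to A (in T, not in A): {15, 22, 27, 28, 35, 36} → 6 additions
Total edits = 1 + 6 = 7

7


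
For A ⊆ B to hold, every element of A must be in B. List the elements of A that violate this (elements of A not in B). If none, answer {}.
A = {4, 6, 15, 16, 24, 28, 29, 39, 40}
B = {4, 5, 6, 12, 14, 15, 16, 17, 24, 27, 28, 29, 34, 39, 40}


Set A = {4, 6, 15, 16, 24, 28, 29, 39, 40}
Set B = {4, 5, 6, 12, 14, 15, 16, 17, 24, 27, 28, 29, 34, 39, 40}
Check each element of A against B:
4 ∈ B, 6 ∈ B, 15 ∈ B, 16 ∈ B, 24 ∈ B, 28 ∈ B, 29 ∈ B, 39 ∈ B, 40 ∈ B
Elements of A not in B: {}

{}


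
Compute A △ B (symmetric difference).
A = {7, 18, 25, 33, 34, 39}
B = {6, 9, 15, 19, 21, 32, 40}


Set A = {7, 18, 25, 33, 34, 39}
Set B = {6, 9, 15, 19, 21, 32, 40}
A △ B = (A \ B) ∪ (B \ A)
Elements in A but not B: {7, 18, 25, 33, 34, 39}
Elements in B but not A: {6, 9, 15, 19, 21, 32, 40}
A △ B = {6, 7, 9, 15, 18, 19, 21, 25, 32, 33, 34, 39, 40}

{6, 7, 9, 15, 18, 19, 21, 25, 32, 33, 34, 39, 40}


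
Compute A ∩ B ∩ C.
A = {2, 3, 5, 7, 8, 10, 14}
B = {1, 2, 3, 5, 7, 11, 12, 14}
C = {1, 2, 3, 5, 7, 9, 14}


Set A = {2, 3, 5, 7, 8, 10, 14}
Set B = {1, 2, 3, 5, 7, 11, 12, 14}
Set C = {1, 2, 3, 5, 7, 9, 14}
First, A ∩ B = {2, 3, 5, 7, 14}
Then, (A ∩ B) ∩ C = {2, 3, 5, 7, 14}

{2, 3, 5, 7, 14}


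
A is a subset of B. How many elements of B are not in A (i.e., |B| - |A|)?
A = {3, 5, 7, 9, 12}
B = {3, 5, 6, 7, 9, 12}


Set A = {3, 5, 7, 9, 12}, |A| = 5
Set B = {3, 5, 6, 7, 9, 12}, |B| = 6
Since A ⊆ B: B \ A = {6}
|B| - |A| = 6 - 5 = 1

1


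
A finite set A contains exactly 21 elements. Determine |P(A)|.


The set has 21 elements.
The power set contains all possible subsets.
|P(A)| = 2^|A| = 2^21 = 2097152

2097152


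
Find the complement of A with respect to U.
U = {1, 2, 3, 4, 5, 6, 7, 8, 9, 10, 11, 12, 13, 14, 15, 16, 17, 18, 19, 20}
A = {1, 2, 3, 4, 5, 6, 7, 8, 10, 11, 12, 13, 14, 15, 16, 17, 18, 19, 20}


Universal set U = {1, 2, 3, 4, 5, 6, 7, 8, 9, 10, 11, 12, 13, 14, 15, 16, 17, 18, 19, 20}
Set A = {1, 2, 3, 4, 5, 6, 7, 8, 10, 11, 12, 13, 14, 15, 16, 17, 18, 19, 20}
A' = U \ A = elements in U but not in A
Checking each element of U:
1 (in A, exclude), 2 (in A, exclude), 3 (in A, exclude), 4 (in A, exclude), 5 (in A, exclude), 6 (in A, exclude), 7 (in A, exclude), 8 (in A, exclude), 9 (not in A, include), 10 (in A, exclude), 11 (in A, exclude), 12 (in A, exclude), 13 (in A, exclude), 14 (in A, exclude), 15 (in A, exclude), 16 (in A, exclude), 17 (in A, exclude), 18 (in A, exclude), 19 (in A, exclude), 20 (in A, exclude)
A' = {9}

{9}


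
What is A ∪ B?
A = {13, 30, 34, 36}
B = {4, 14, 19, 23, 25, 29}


Set A = {13, 30, 34, 36}
Set B = {4, 14, 19, 23, 25, 29}
A ∪ B includes all elements in either set.
Elements from A: {13, 30, 34, 36}
Elements from B not already included: {4, 14, 19, 23, 25, 29}
A ∪ B = {4, 13, 14, 19, 23, 25, 29, 30, 34, 36}

{4, 13, 14, 19, 23, 25, 29, 30, 34, 36}


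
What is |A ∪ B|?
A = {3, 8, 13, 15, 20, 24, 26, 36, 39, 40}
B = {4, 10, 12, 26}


Set A = {3, 8, 13, 15, 20, 24, 26, 36, 39, 40}, |A| = 10
Set B = {4, 10, 12, 26}, |B| = 4
A ∩ B = {26}, |A ∩ B| = 1
|A ∪ B| = |A| + |B| - |A ∩ B| = 10 + 4 - 1 = 13

13


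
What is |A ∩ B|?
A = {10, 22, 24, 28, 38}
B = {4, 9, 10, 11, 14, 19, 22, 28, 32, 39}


Set A = {10, 22, 24, 28, 38}
Set B = {4, 9, 10, 11, 14, 19, 22, 28, 32, 39}
A ∩ B = {10, 22, 28}
|A ∩ B| = 3

3


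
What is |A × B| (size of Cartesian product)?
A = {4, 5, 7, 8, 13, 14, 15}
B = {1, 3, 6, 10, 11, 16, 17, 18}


Set A = {4, 5, 7, 8, 13, 14, 15} has 7 elements.
Set B = {1, 3, 6, 10, 11, 16, 17, 18} has 8 elements.
|A × B| = |A| × |B| = 7 × 8 = 56

56


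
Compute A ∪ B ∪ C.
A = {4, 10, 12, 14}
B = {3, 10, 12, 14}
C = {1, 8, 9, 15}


Set A = {4, 10, 12, 14}
Set B = {3, 10, 12, 14}
Set C = {1, 8, 9, 15}
First, A ∪ B = {3, 4, 10, 12, 14}
Then, (A ∪ B) ∪ C = {1, 3, 4, 8, 9, 10, 12, 14, 15}

{1, 3, 4, 8, 9, 10, 12, 14, 15}
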